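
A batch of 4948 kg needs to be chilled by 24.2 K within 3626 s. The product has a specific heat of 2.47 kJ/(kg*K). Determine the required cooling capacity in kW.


Q = m * cp * dT / t
Q = 4948 * 2.47 * 24.2 / 3626
Q = 81.567 kW

81.567


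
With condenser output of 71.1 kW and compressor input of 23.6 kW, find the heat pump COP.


COP_hp = Q_cond / W
COP_hp = 71.1 / 23.6
COP_hp = 3.013

3.013


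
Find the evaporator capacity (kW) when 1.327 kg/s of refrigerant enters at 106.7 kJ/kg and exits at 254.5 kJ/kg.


dh = 254.5 - 106.7 = 147.8 kJ/kg
Q_evap = m_dot * dh = 1.327 * 147.8
Q_evap = 196.13 kW

196.13


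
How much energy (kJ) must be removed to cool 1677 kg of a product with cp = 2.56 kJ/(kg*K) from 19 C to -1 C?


dT = 19 - (-1) = 20 K
Q = m * cp * dT = 1677 * 2.56 * 20
Q = 85862 kJ

85862


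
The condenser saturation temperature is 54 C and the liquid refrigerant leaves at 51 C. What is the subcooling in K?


Subcooling = T_cond - T_liquid
Subcooling = 54 - 51
Subcooling = 3 K

3


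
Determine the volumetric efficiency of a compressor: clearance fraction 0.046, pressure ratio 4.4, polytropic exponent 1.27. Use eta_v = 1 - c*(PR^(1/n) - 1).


PR^(1/n) = 4.4^(1/1.27) = 3.21111346
eta_v = 1 - 0.046 * (3.21111346 - 1)
eta_v = 0.8983

0.8983


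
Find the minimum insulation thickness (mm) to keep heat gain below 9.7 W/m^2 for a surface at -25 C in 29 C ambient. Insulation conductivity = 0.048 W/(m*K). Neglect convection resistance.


dT = 29 - (-25) = 54 K
thickness = k * dT / q_max * 1000
thickness = 0.048 * 54 / 9.7 * 1000
thickness = 267.2 mm

267.2


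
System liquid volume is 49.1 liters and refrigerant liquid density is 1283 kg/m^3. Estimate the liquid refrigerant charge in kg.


Charge = V * rho / 1000
Charge = 49.1 * 1283 / 1000
Charge = 63.0 kg

63.0


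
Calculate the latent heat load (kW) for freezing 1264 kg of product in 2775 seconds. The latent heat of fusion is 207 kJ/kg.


Q_lat = m * h_fg / t
Q_lat = 1264 * 207 / 2775
Q_lat = 94.29 kW

94.29


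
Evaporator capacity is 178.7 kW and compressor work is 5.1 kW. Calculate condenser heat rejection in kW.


Q_cond = Q_evap + W
Q_cond = 178.7 + 5.1
Q_cond = 183.8 kW

183.8


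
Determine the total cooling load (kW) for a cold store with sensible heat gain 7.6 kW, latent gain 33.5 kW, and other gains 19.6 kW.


Q_total = Q_s + Q_l + Q_misc
Q_total = 7.6 + 33.5 + 19.6
Q_total = 60.7 kW

60.7


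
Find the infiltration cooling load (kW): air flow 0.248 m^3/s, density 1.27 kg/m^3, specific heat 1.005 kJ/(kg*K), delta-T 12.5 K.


Q = V_dot * rho * cp * dT
Q = 0.248 * 1.27 * 1.005 * 12.5
Q = 3.957 kW

3.957


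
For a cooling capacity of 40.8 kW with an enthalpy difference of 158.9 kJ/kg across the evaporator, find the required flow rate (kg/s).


m_dot = Q / dh
m_dot = 40.8 / 158.9
m_dot = 0.2568 kg/s

0.2568


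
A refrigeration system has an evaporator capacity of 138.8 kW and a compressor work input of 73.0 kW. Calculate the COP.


COP = Q_evap / W
COP = 138.8 / 73.0
COP = 1.901

1.901


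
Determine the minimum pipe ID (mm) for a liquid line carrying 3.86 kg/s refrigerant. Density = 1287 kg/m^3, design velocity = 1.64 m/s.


A = m_dot / (rho * v) = 3.86 / (1287 * 1.64) = 0.001828794512 m^2
d = sqrt(4*A/pi) * 1000
d = 48.3 mm

48.3


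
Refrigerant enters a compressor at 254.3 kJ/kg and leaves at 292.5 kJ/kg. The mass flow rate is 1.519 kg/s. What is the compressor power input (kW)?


dh = 292.5 - 254.3 = 38.2 kJ/kg
W = m_dot * dh = 1.519 * 38.2 = 58.03 kW

58.03


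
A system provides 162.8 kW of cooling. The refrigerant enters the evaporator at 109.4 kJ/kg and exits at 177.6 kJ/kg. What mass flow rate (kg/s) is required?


dh = 177.6 - 109.4 = 68.2 kJ/kg
m_dot = Q / dh = 162.8 / 68.2 = 2.3871 kg/s

2.3871


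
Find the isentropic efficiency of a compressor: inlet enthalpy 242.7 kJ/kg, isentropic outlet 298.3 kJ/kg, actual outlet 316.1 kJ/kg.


dh_ideal = 298.3 - 242.7 = 55.6 kJ/kg
dh_actual = 316.1 - 242.7 = 73.4 kJ/kg
eta_s = dh_ideal / dh_actual = 55.6 / 73.4
eta_s = 0.7575

0.7575


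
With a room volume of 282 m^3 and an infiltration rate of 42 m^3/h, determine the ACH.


ACH = flow / volume
ACH = 42 / 282
ACH = 0.149

0.149


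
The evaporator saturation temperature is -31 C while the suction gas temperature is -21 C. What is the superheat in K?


Superheat = T_suction - T_evap
Superheat = -21 - (-31)
Superheat = 10 K

10


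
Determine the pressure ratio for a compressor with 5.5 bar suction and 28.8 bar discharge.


PR = P_high / P_low
PR = 28.8 / 5.5
PR = 5.236

5.236


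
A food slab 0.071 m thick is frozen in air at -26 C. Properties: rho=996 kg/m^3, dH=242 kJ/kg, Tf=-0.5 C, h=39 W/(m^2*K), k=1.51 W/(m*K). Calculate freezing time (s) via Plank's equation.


dT = -0.5 - (-26) = 25.5 K
term1 = a/(2h) = 0.071/(2*39) = 0.0009102564103
term2 = a^2/(8k) = 0.071^2/(8*1.51) = 0.0004173013245
t = rho*dH*1000/dT * (term1 + term2)
t = 996*242*1000/25.5 * (0.0009102564103 + 0.0004173013245)
t = 12548 s

12548


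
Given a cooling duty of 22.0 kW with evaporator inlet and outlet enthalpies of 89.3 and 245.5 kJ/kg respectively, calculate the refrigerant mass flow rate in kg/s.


dh = 245.5 - 89.3 = 156.2 kJ/kg
m_dot = Q / dh = 22.0 / 156.2 = 0.1408 kg/s

0.1408


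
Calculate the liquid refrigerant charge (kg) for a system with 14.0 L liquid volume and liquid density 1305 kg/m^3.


Charge = V * rho / 1000
Charge = 14.0 * 1305 / 1000
Charge = 18.27 kg

18.27


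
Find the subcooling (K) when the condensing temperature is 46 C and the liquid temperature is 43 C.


Subcooling = T_cond - T_liquid
Subcooling = 46 - 43
Subcooling = 3 K

3


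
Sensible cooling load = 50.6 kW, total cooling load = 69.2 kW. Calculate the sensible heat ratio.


SHR = Q_sensible / Q_total
SHR = 50.6 / 69.2
SHR = 0.731

0.731


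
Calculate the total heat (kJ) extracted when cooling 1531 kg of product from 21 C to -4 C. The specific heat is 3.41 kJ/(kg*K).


dT = 21 - (-4) = 25 K
Q = m * cp * dT = 1531 * 3.41 * 25
Q = 130518 kJ

130518


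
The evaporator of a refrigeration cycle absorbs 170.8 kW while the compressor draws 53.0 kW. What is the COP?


COP = Q_evap / W
COP = 170.8 / 53.0
COP = 3.223

3.223


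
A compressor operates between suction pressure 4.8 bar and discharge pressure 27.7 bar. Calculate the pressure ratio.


PR = P_high / P_low
PR = 27.7 / 4.8
PR = 5.771

5.771


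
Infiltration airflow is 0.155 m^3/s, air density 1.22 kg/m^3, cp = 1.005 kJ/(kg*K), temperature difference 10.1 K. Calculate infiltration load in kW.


Q = V_dot * rho * cp * dT
Q = 0.155 * 1.22 * 1.005 * 10.1
Q = 1.919 kW

1.919


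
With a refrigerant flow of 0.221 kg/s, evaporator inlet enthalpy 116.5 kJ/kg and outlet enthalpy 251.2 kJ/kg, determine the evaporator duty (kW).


dh = 251.2 - 116.5 = 134.7 kJ/kg
Q_evap = m_dot * dh = 0.221 * 134.7
Q_evap = 29.77 kW

29.77


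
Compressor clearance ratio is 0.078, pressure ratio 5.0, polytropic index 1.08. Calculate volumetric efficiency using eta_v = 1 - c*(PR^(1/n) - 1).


PR^(1/n) = 5.0^(1/1.08) = 4.43807307
eta_v = 1 - 0.078 * (4.43807307 - 1)
eta_v = 0.7318

0.7318


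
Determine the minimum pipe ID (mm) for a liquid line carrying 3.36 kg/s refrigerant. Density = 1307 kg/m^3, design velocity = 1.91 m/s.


A = m_dot / (rho * v) = 3.36 / (1307 * 1.91) = 0.001345954326 m^2
d = sqrt(4*A/pi) * 1000
d = 41.4 mm

41.4


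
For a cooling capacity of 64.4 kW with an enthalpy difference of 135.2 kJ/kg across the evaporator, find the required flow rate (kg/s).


m_dot = Q / dh
m_dot = 64.4 / 135.2
m_dot = 0.4763 kg/s

0.4763


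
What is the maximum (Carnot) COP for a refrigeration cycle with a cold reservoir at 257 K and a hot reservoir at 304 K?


dT = 304 - 257 = 47 K
COP_carnot = T_cold / dT = 257 / 47
COP_carnot = 5.468

5.468


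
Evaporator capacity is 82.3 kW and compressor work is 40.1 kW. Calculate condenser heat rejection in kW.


Q_cond = Q_evap + W
Q_cond = 82.3 + 40.1
Q_cond = 122.4 kW

122.4


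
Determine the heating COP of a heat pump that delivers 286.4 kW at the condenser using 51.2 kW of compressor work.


COP_hp = Q_cond / W
COP_hp = 286.4 / 51.2
COP_hp = 5.594

5.594


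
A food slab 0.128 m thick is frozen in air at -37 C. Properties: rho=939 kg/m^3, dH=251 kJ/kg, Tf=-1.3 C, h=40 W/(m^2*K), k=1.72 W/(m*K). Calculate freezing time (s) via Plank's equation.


dT = -1.3 - (-37) = 35.7 K
term1 = a/(2h) = 0.128/(2*40) = 0.0016
term2 = a^2/(8k) = 0.128^2/(8*1.72) = 0.001190697674
t = rho*dH*1000/dT * (term1 + term2)
t = 939*251*1000/35.7 * (0.0016 + 0.001190697674)
t = 18424 s

18424


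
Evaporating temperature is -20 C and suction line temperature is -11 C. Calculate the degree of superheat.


Superheat = T_suction - T_evap
Superheat = -11 - (-20)
Superheat = 9 K

9


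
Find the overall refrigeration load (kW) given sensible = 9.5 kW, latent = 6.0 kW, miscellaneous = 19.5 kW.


Q_total = Q_s + Q_l + Q_misc
Q_total = 9.5 + 6.0 + 19.5
Q_total = 35.0 kW

35.0


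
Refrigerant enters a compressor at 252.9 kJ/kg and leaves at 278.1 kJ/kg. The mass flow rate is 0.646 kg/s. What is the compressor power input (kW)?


dh = 278.1 - 252.9 = 25.2 kJ/kg
W = m_dot * dh = 0.646 * 25.2 = 16.28 kW

16.28


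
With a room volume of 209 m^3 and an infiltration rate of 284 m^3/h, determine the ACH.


ACH = flow / volume
ACH = 284 / 209
ACH = 1.359

1.359


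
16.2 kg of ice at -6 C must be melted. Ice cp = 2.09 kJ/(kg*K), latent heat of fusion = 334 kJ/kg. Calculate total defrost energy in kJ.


Sensible heat = cp * dT = 2.09 * 6 = 12.54 kJ/kg
Total per kg = 12.54 + 334 = 346.54 kJ/kg
Q = m * total = 16.2 * 346.54
Q = 5613.9 kJ

5613.9


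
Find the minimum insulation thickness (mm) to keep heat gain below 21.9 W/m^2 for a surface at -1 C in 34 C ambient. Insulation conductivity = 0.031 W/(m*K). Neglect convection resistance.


dT = 34 - (-1) = 35 K
thickness = k * dT / q_max * 1000
thickness = 0.031 * 35 / 21.9 * 1000
thickness = 49.5 mm

49.5


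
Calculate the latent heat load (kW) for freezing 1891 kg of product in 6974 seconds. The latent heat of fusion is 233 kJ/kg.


Q_lat = m * h_fg / t
Q_lat = 1891 * 233 / 6974
Q_lat = 63.18 kW

63.18


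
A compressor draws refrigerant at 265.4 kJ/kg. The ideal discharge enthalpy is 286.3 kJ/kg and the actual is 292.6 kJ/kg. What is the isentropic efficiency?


dh_ideal = 286.3 - 265.4 = 20.9 kJ/kg
dh_actual = 292.6 - 265.4 = 27.2 kJ/kg
eta_s = dh_ideal / dh_actual = 20.9 / 27.2
eta_s = 0.7684

0.7684


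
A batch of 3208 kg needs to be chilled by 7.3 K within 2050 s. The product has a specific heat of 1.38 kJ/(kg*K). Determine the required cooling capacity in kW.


Q = m * cp * dT / t
Q = 3208 * 1.38 * 7.3 / 2050
Q = 15.765 kW

15.765


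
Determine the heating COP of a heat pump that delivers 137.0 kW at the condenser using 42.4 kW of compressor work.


COP_hp = Q_cond / W
COP_hp = 137.0 / 42.4
COP_hp = 3.231

3.231


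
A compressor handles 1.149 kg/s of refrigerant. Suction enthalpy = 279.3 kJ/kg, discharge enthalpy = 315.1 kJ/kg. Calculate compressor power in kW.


dh = 315.1 - 279.3 = 35.8 kJ/kg
W = m_dot * dh = 1.149 * 35.8 = 41.13 kW

41.13


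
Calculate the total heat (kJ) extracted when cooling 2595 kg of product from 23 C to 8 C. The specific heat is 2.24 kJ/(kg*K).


dT = 23 - (8) = 15 K
Q = m * cp * dT = 2595 * 2.24 * 15
Q = 87192 kJ

87192


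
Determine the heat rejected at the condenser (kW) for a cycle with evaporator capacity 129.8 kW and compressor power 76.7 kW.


Q_cond = Q_evap + W
Q_cond = 129.8 + 76.7
Q_cond = 206.5 kW

206.5


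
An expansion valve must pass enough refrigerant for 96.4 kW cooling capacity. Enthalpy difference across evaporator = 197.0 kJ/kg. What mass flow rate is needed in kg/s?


m_dot = Q / dh
m_dot = 96.4 / 197.0
m_dot = 0.4893 kg/s

0.4893


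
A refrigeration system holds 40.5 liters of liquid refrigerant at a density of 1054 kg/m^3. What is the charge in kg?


Charge = V * rho / 1000
Charge = 40.5 * 1054 / 1000
Charge = 42.69 kg

42.69


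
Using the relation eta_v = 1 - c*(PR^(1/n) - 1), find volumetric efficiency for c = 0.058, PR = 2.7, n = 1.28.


PR^(1/n) = 2.7^(1/1.28) = 2.17271589
eta_v = 1 - 0.058 * (2.17271589 - 1)
eta_v = 0.932

0.932


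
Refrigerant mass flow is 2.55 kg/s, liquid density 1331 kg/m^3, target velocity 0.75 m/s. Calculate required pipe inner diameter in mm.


A = m_dot / (rho * v) = 2.55 / (1331 * 0.75) = 0.002554470323 m^2
d = sqrt(4*A/pi) * 1000
d = 57.0 mm

57.0


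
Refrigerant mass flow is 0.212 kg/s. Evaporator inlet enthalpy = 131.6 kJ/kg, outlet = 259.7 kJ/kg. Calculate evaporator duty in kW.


dh = 259.7 - 131.6 = 128.1 kJ/kg
Q_evap = m_dot * dh = 0.212 * 128.1
Q_evap = 27.16 kW

27.16


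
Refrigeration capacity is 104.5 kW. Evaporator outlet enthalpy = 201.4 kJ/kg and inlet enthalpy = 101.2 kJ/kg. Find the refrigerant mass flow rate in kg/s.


dh = 201.4 - 101.2 = 100.2 kJ/kg
m_dot = Q / dh = 104.5 / 100.2 = 1.0429 kg/s

1.0429


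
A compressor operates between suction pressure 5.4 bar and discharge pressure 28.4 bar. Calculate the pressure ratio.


PR = P_high / P_low
PR = 28.4 / 5.4
PR = 5.259

5.259


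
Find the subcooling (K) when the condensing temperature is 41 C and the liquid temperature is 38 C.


Subcooling = T_cond - T_liquid
Subcooling = 41 - 38
Subcooling = 3 K

3


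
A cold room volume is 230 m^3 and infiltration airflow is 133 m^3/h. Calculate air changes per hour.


ACH = flow / volume
ACH = 133 / 230
ACH = 0.578

0.578


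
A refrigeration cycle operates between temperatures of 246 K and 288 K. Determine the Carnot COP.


dT = 288 - 246 = 42 K
COP_carnot = T_cold / dT = 246 / 42
COP_carnot = 5.857

5.857


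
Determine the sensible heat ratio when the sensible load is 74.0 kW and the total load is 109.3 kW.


SHR = Q_sensible / Q_total
SHR = 74.0 / 109.3
SHR = 0.677

0.677


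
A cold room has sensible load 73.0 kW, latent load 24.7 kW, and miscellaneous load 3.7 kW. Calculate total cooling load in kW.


Q_total = Q_s + Q_l + Q_misc
Q_total = 73.0 + 24.7 + 3.7
Q_total = 101.4 kW

101.4


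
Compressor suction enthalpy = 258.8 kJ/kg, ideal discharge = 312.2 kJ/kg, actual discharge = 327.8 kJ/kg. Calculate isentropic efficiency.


dh_ideal = 312.2 - 258.8 = 53.4 kJ/kg
dh_actual = 327.8 - 258.8 = 69.0 kJ/kg
eta_s = dh_ideal / dh_actual = 53.4 / 69.0
eta_s = 0.7739

0.7739


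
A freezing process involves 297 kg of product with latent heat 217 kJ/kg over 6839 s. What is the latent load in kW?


Q_lat = m * h_fg / t
Q_lat = 297 * 217 / 6839
Q_lat = 9.42 kW

9.42


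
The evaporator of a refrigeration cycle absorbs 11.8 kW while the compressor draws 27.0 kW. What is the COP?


COP = Q_evap / W
COP = 11.8 / 27.0
COP = 0.437

0.437


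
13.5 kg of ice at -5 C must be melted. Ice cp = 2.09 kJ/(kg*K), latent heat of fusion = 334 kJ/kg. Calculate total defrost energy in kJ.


Sensible heat = cp * dT = 2.09 * 5 = 10.45 kJ/kg
Total per kg = 10.45 + 334 = 344.45 kJ/kg
Q = m * total = 13.5 * 344.45
Q = 4650.1 kJ

4650.1


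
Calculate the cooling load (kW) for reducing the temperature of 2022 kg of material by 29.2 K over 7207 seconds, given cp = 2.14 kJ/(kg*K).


Q = m * cp * dT / t
Q = 2022 * 2.14 * 29.2 / 7207
Q = 17.532 kW

17.532


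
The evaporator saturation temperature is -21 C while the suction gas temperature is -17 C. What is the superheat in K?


Superheat = T_suction - T_evap
Superheat = -17 - (-21)
Superheat = 4 K

4


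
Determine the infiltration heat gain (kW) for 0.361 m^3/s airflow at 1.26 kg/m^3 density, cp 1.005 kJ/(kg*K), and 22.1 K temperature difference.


Q = V_dot * rho * cp * dT
Q = 0.361 * 1.26 * 1.005 * 22.1
Q = 10.103 kW

10.103


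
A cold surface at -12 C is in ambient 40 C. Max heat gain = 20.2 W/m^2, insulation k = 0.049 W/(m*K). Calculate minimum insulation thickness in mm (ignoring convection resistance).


dT = 40 - (-12) = 52 K
thickness = k * dT / q_max * 1000
thickness = 0.049 * 52 / 20.2 * 1000
thickness = 126.1 mm

126.1


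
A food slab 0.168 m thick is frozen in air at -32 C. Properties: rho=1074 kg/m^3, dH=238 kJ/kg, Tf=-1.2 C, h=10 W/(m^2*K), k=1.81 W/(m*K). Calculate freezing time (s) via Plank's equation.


dT = -1.2 - (-32) = 30.8 K
term1 = a/(2h) = 0.168/(2*10) = 0.0084
term2 = a^2/(8k) = 0.168^2/(8*1.81) = 0.001949171271
t = rho*dH*1000/dT * (term1 + term2)
t = 1074*238*1000/30.8 * (0.0084 + 0.001949171271)
t = 85889 s

85889


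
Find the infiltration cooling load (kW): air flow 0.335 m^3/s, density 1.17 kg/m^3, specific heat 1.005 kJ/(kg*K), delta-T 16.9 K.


Q = V_dot * rho * cp * dT
Q = 0.335 * 1.17 * 1.005 * 16.9
Q = 6.657 kW

6.657


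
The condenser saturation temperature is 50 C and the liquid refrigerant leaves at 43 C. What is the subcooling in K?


Subcooling = T_cond - T_liquid
Subcooling = 50 - 43
Subcooling = 7 K

7


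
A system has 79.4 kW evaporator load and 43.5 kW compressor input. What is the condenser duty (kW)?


Q_cond = Q_evap + W
Q_cond = 79.4 + 43.5
Q_cond = 122.9 kW

122.9


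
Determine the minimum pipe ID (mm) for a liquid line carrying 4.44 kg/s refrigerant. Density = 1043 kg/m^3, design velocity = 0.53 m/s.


A = m_dot / (rho * v) = 4.44 / (1043 * 0.53) = 0.008031983212 m^2
d = sqrt(4*A/pi) * 1000
d = 101.1 mm

101.1


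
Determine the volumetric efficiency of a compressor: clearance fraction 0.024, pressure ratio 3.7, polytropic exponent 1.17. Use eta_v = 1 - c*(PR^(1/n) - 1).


PR^(1/n) = 3.7^(1/1.17) = 3.05944394
eta_v = 1 - 0.024 * (3.05944394 - 1)
eta_v = 0.9506

0.9506


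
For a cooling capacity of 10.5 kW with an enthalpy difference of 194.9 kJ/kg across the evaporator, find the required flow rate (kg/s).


m_dot = Q / dh
m_dot = 10.5 / 194.9
m_dot = 0.0539 kg/s

0.0539


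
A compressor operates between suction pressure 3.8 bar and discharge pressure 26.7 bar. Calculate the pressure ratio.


PR = P_high / P_low
PR = 26.7 / 3.8
PR = 7.026

7.026


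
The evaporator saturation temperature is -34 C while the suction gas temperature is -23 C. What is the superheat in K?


Superheat = T_suction - T_evap
Superheat = -23 - (-34)
Superheat = 11 K

11


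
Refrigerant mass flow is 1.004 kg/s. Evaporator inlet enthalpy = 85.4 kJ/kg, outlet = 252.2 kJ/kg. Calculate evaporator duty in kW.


dh = 252.2 - 85.4 = 166.8 kJ/kg
Q_evap = m_dot * dh = 1.004 * 166.8
Q_evap = 167.47 kW

167.47


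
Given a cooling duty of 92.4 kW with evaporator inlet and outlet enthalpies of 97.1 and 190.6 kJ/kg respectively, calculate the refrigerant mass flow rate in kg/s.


dh = 190.6 - 97.1 = 93.5 kJ/kg
m_dot = Q / dh = 92.4 / 93.5 = 0.9882 kg/s

0.9882


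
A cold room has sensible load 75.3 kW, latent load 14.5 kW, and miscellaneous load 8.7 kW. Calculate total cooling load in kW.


Q_total = Q_s + Q_l + Q_misc
Q_total = 75.3 + 14.5 + 8.7
Q_total = 98.5 kW

98.5


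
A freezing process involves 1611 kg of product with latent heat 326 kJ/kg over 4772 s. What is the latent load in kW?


Q_lat = m * h_fg / t
Q_lat = 1611 * 326 / 4772
Q_lat = 110.06 kW

110.06


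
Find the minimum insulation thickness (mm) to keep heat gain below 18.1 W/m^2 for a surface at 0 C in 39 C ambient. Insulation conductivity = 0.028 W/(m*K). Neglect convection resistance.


dT = 39 - (0) = 39 K
thickness = k * dT / q_max * 1000
thickness = 0.028 * 39 / 18.1 * 1000
thickness = 60.3 mm

60.3


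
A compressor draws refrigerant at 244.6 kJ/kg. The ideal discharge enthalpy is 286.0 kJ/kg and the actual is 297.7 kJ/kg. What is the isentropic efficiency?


dh_ideal = 286.0 - 244.6 = 41.4 kJ/kg
dh_actual = 297.7 - 244.6 = 53.1 kJ/kg
eta_s = dh_ideal / dh_actual = 41.4 / 53.1
eta_s = 0.7797

0.7797


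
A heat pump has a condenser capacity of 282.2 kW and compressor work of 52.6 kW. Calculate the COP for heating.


COP_hp = Q_cond / W
COP_hp = 282.2 / 52.6
COP_hp = 5.365

5.365


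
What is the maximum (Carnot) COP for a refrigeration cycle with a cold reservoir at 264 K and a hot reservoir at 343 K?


dT = 343 - 264 = 79 K
COP_carnot = T_cold / dT = 264 / 79
COP_carnot = 3.342

3.342


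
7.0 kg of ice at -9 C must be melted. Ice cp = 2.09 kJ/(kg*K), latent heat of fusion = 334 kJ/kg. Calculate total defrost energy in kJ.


Sensible heat = cp * dT = 2.09 * 9 = 18.81 kJ/kg
Total per kg = 18.81 + 334 = 352.81 kJ/kg
Q = m * total = 7.0 * 352.81
Q = 2469.7 kJ

2469.7


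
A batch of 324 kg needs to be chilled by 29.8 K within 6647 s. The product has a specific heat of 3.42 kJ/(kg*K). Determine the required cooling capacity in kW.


Q = m * cp * dT / t
Q = 324 * 3.42 * 29.8 / 6647
Q = 4.968 kW

4.968


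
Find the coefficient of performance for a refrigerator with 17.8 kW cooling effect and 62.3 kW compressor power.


COP = Q_evap / W
COP = 17.8 / 62.3
COP = 0.286

0.286


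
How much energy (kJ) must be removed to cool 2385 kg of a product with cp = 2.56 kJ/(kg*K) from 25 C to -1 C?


dT = 25 - (-1) = 26 K
Q = m * cp * dT = 2385 * 2.56 * 26
Q = 158746 kJ

158746


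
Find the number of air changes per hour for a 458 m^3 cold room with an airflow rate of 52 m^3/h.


ACH = flow / volume
ACH = 52 / 458
ACH = 0.114

0.114


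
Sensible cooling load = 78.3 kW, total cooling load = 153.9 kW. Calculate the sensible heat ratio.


SHR = Q_sensible / Q_total
SHR = 78.3 / 153.9
SHR = 0.509

0.509


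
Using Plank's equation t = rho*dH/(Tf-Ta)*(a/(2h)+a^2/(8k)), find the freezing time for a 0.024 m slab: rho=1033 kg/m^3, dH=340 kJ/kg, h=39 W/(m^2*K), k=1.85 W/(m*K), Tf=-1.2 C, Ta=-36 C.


dT = -1.2 - (-36) = 34.8 K
term1 = a/(2h) = 0.024/(2*39) = 0.0003076923077
term2 = a^2/(8k) = 0.024^2/(8*1.85) = 0.00003891891892
t = rho*dH*1000/dT * (term1 + term2)
t = 1033*340*1000/34.8 * (0.0003076923077 + 0.00003891891892)
t = 3498 s

3498


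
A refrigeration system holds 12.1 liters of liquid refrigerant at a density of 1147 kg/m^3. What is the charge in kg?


Charge = V * rho / 1000
Charge = 12.1 * 1147 / 1000
Charge = 13.88 kg

13.88


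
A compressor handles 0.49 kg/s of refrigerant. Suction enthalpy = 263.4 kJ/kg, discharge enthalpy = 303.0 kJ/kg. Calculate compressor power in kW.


dh = 303.0 - 263.4 = 39.6 kJ/kg
W = m_dot * dh = 0.49 * 39.6 = 19.4 kW

19.4


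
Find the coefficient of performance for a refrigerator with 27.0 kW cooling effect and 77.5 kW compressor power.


COP = Q_evap / W
COP = 27.0 / 77.5
COP = 0.348

0.348


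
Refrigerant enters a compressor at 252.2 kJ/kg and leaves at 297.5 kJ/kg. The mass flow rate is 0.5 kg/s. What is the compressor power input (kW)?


dh = 297.5 - 252.2 = 45.3 kJ/kg
W = m_dot * dh = 0.5 * 45.3 = 22.65 kW

22.65


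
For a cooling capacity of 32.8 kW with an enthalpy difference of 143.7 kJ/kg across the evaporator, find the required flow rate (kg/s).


m_dot = Q / dh
m_dot = 32.8 / 143.7
m_dot = 0.2283 kg/s

0.2283


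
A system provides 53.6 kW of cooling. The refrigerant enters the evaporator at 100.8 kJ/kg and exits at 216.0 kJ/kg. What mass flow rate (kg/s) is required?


dh = 216.0 - 100.8 = 115.2 kJ/kg
m_dot = Q / dh = 53.6 / 115.2 = 0.4653 kg/s

0.4653


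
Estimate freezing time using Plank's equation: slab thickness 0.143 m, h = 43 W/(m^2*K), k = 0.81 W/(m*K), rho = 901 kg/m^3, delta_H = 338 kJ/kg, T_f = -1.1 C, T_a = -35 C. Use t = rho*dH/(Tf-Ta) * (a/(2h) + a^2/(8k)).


dT = -1.1 - (-35) = 33.9 K
term1 = a/(2h) = 0.143/(2*43) = 0.001662790698
term2 = a^2/(8k) = 0.143^2/(8*0.81) = 0.003155709877
t = rho*dH*1000/dT * (term1 + term2)
t = 901*338*1000/33.9 * (0.001662790698 + 0.003155709877)
t = 43287 s

43287


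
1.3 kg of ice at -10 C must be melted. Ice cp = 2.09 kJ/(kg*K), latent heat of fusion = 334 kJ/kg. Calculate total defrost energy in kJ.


Sensible heat = cp * dT = 2.09 * 10 = 20.9 kJ/kg
Total per kg = 20.9 + 334 = 354.9 kJ/kg
Q = m * total = 1.3 * 354.9
Q = 461.4 kJ

461.4


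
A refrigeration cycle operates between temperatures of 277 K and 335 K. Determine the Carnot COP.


dT = 335 - 277 = 58 K
COP_carnot = T_cold / dT = 277 / 58
COP_carnot = 4.776

4.776


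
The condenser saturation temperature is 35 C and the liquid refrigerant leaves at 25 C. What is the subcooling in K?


Subcooling = T_cond - T_liquid
Subcooling = 35 - 25
Subcooling = 10 K

10


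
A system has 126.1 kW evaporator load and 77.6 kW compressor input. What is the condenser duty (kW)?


Q_cond = Q_evap + W
Q_cond = 126.1 + 77.6
Q_cond = 203.7 kW

203.7


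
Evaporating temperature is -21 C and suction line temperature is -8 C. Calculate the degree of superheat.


Superheat = T_suction - T_evap
Superheat = -8 - (-21)
Superheat = 13 K

13


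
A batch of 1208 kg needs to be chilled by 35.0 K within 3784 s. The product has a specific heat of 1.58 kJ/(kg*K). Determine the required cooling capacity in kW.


Q = m * cp * dT / t
Q = 1208 * 1.58 * 35.0 / 3784
Q = 17.654 kW

17.654


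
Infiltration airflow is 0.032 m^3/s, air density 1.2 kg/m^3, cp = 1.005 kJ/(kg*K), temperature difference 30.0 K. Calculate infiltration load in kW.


Q = V_dot * rho * cp * dT
Q = 0.032 * 1.2 * 1.005 * 30.0
Q = 1.158 kW

1.158


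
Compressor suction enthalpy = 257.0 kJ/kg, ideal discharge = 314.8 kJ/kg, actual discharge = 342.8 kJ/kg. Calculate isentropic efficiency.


dh_ideal = 314.8 - 257.0 = 57.8 kJ/kg
dh_actual = 342.8 - 257.0 = 85.8 kJ/kg
eta_s = dh_ideal / dh_actual = 57.8 / 85.8
eta_s = 0.6737

0.6737


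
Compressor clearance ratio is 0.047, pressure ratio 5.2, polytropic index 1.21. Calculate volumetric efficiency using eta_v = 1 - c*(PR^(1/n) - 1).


PR^(1/n) = 5.2^(1/1.21) = 3.90605452
eta_v = 1 - 0.047 * (3.90605452 - 1)
eta_v = 0.8634

0.8634


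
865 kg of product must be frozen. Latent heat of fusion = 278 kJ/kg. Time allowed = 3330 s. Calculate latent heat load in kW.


Q_lat = m * h_fg / t
Q_lat = 865 * 278 / 3330
Q_lat = 72.21 kW

72.21


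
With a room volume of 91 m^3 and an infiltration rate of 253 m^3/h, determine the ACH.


ACH = flow / volume
ACH = 253 / 91
ACH = 2.78

2.78


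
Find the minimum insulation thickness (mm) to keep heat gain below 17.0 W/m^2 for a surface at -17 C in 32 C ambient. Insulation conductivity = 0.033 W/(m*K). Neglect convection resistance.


dT = 32 - (-17) = 49 K
thickness = k * dT / q_max * 1000
thickness = 0.033 * 49 / 17.0 * 1000
thickness = 95.1 mm

95.1


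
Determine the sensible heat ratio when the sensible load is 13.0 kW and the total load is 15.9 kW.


SHR = Q_sensible / Q_total
SHR = 13.0 / 15.9
SHR = 0.818

0.818


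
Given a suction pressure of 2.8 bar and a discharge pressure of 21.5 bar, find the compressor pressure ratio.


PR = P_high / P_low
PR = 21.5 / 2.8
PR = 7.679

7.679


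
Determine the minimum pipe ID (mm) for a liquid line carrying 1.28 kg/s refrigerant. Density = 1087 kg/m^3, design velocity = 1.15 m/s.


A = m_dot / (rho * v) = 1.28 / (1087 * 1.15) = 0.001023959042 m^2
d = sqrt(4*A/pi) * 1000
d = 36.1 mm

36.1


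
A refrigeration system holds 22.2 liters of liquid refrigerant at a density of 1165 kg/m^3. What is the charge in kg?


Charge = V * rho / 1000
Charge = 22.2 * 1165 / 1000
Charge = 25.86 kg

25.86


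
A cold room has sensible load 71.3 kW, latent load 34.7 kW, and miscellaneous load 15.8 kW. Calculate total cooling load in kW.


Q_total = Q_s + Q_l + Q_misc
Q_total = 71.3 + 34.7 + 15.8
Q_total = 121.8 kW

121.8


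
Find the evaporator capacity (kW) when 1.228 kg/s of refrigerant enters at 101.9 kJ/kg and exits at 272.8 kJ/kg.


dh = 272.8 - 101.9 = 170.9 kJ/kg
Q_evap = m_dot * dh = 1.228 * 170.9
Q_evap = 209.87 kW

209.87


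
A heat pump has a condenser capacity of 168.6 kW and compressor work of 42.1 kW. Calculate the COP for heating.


COP_hp = Q_cond / W
COP_hp = 168.6 / 42.1
COP_hp = 4.005

4.005


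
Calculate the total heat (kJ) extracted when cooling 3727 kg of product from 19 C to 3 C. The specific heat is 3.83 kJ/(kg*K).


dT = 19 - (3) = 16 K
Q = m * cp * dT = 3727 * 3.83 * 16
Q = 228391 kJ

228391


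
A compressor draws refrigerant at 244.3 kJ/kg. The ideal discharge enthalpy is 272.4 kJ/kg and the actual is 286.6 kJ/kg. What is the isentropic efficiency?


dh_ideal = 272.4 - 244.3 = 28.1 kJ/kg
dh_actual = 286.6 - 244.3 = 42.3 kJ/kg
eta_s = dh_ideal / dh_actual = 28.1 / 42.3
eta_s = 0.6643

0.6643


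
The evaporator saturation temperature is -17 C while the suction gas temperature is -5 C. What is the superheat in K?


Superheat = T_suction - T_evap
Superheat = -5 - (-17)
Superheat = 12 K

12


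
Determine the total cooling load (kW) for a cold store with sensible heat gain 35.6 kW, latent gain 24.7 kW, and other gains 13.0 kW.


Q_total = Q_s + Q_l + Q_misc
Q_total = 35.6 + 24.7 + 13.0
Q_total = 73.3 kW

73.3


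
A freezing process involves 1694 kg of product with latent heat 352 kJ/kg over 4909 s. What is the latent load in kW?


Q_lat = m * h_fg / t
Q_lat = 1694 * 352 / 4909
Q_lat = 121.47 kW

121.47


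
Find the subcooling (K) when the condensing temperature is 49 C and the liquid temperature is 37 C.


Subcooling = T_cond - T_liquid
Subcooling = 49 - 37
Subcooling = 12 K

12


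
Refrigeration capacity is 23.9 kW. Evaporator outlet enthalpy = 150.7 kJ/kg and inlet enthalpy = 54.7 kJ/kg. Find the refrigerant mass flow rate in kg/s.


dh = 150.7 - 54.7 = 96.0 kJ/kg
m_dot = Q / dh = 23.9 / 96.0 = 0.249 kg/s

0.249


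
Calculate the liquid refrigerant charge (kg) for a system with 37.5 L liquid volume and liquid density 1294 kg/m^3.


Charge = V * rho / 1000
Charge = 37.5 * 1294 / 1000
Charge = 48.53 kg

48.53


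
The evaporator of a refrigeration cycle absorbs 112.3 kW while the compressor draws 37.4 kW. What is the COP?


COP = Q_evap / W
COP = 112.3 / 37.4
COP = 3.003

3.003


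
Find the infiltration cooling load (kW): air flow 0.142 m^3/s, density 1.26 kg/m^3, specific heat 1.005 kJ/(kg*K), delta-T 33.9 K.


Q = V_dot * rho * cp * dT
Q = 0.142 * 1.26 * 1.005 * 33.9
Q = 6.096 kW

6.096


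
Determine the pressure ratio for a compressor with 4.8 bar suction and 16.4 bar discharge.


PR = P_high / P_low
PR = 16.4 / 4.8
PR = 3.417

3.417


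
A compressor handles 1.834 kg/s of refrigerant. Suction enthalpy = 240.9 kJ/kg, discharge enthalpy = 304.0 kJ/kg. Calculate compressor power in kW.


dh = 304.0 - 240.9 = 63.1 kJ/kg
W = m_dot * dh = 1.834 * 63.1 = 115.73 kW

115.73


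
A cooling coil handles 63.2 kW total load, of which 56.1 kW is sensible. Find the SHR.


SHR = Q_sensible / Q_total
SHR = 56.1 / 63.2
SHR = 0.888

0.888


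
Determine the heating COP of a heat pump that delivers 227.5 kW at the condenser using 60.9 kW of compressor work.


COP_hp = Q_cond / W
COP_hp = 227.5 / 60.9
COP_hp = 3.736

3.736


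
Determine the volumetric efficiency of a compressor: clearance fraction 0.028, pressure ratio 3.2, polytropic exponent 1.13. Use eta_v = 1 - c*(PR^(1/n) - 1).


PR^(1/n) = 3.2^(1/1.13) = 2.79920934
eta_v = 1 - 0.028 * (2.79920934 - 1)
eta_v = 0.9496

0.9496


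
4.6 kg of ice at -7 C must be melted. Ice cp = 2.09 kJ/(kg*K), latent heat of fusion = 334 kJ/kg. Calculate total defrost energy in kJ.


Sensible heat = cp * dT = 2.09 * 7 = 14.63 kJ/kg
Total per kg = 14.63 + 334 = 348.63 kJ/kg
Q = m * total = 4.6 * 348.63
Q = 1603.7 kJ

1603.7


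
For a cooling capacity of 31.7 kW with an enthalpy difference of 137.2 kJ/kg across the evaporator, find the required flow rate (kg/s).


m_dot = Q / dh
m_dot = 31.7 / 137.2
m_dot = 0.231 kg/s

0.231


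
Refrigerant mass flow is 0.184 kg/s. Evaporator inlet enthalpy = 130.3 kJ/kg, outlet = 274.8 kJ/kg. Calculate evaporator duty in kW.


dh = 274.8 - 130.3 = 144.5 kJ/kg
Q_evap = m_dot * dh = 0.184 * 144.5
Q_evap = 26.59 kW

26.59


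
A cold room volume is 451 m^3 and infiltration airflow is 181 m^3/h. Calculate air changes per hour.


ACH = flow / volume
ACH = 181 / 451
ACH = 0.401

0.401


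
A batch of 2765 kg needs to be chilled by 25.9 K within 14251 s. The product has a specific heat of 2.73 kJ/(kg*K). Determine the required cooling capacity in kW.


Q = m * cp * dT / t
Q = 2765 * 2.73 * 25.9 / 14251
Q = 13.719 kW

13.719


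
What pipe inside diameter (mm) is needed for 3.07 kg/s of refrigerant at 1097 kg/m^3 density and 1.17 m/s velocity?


A = m_dot / (rho * v) = 3.07 / (1097 * 1.17) = 0.002391915792 m^2
d = sqrt(4*A/pi) * 1000
d = 55.2 mm

55.2


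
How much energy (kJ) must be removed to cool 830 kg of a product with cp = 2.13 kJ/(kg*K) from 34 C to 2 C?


dT = 34 - (2) = 32 K
Q = m * cp * dT = 830 * 2.13 * 32
Q = 56573 kJ

56573


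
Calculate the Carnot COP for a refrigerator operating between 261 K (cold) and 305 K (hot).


dT = 305 - 261 = 44 K
COP_carnot = T_cold / dT = 261 / 44
COP_carnot = 5.932

5.932


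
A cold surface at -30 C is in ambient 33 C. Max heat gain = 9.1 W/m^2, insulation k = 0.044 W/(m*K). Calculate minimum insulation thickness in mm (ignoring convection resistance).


dT = 33 - (-30) = 63 K
thickness = k * dT / q_max * 1000
thickness = 0.044 * 63 / 9.1 * 1000
thickness = 304.6 mm

304.6


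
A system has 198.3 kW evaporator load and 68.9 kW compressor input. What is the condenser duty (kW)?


Q_cond = Q_evap + W
Q_cond = 198.3 + 68.9
Q_cond = 267.2 kW

267.2


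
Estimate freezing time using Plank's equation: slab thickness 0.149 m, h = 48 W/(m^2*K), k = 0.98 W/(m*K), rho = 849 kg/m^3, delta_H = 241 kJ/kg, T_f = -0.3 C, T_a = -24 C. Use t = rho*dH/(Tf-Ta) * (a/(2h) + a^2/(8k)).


dT = -0.3 - (-24) = 23.7 K
term1 = a/(2h) = 0.149/(2*48) = 0.001552083333
term2 = a^2/(8k) = 0.149^2/(8*0.98) = 0.002831760204
t = rho*dH*1000/dT * (term1 + term2)
t = 849*241*1000/23.7 * (0.001552083333 + 0.002831760204)
t = 37847 s

37847


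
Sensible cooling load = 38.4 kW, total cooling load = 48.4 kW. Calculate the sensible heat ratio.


SHR = Q_sensible / Q_total
SHR = 38.4 / 48.4
SHR = 0.793

0.793


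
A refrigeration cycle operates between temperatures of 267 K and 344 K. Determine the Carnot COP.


dT = 344 - 267 = 77 K
COP_carnot = T_cold / dT = 267 / 77
COP_carnot = 3.468

3.468


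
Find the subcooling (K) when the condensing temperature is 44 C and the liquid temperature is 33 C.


Subcooling = T_cond - T_liquid
Subcooling = 44 - 33
Subcooling = 11 K

11


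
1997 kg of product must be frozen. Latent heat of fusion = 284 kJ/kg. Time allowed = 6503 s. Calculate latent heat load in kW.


Q_lat = m * h_fg / t
Q_lat = 1997 * 284 / 6503
Q_lat = 87.21 kW

87.21


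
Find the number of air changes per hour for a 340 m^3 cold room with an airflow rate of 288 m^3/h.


ACH = flow / volume
ACH = 288 / 340
ACH = 0.847

0.847


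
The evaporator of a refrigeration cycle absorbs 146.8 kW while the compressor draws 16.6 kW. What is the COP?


COP = Q_evap / W
COP = 146.8 / 16.6
COP = 8.843

8.843


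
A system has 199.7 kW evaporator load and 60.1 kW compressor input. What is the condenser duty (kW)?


Q_cond = Q_evap + W
Q_cond = 199.7 + 60.1
Q_cond = 259.8 kW

259.8


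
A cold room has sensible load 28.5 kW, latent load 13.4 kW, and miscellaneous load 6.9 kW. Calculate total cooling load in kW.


Q_total = Q_s + Q_l + Q_misc
Q_total = 28.5 + 13.4 + 6.9
Q_total = 48.8 kW

48.8


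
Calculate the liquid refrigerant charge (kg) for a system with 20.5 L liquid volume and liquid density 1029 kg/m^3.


Charge = V * rho / 1000
Charge = 20.5 * 1029 / 1000
Charge = 21.09 kg

21.09


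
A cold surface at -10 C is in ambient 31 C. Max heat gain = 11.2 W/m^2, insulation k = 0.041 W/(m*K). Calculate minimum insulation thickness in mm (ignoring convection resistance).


dT = 31 - (-10) = 41 K
thickness = k * dT / q_max * 1000
thickness = 0.041 * 41 / 11.2 * 1000
thickness = 150.1 mm

150.1


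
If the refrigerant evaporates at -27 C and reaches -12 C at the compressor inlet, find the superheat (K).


Superheat = T_suction - T_evap
Superheat = -12 - (-27)
Superheat = 15 K

15


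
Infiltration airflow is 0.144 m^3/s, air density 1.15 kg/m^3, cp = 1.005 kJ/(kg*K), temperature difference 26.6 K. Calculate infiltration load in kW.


Q = V_dot * rho * cp * dT
Q = 0.144 * 1.15 * 1.005 * 26.6
Q = 4.427 kW

4.427


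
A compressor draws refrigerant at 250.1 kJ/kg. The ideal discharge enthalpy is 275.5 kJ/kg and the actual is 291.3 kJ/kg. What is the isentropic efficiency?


dh_ideal = 275.5 - 250.1 = 25.4 kJ/kg
dh_actual = 291.3 - 250.1 = 41.2 kJ/kg
eta_s = dh_ideal / dh_actual = 25.4 / 41.2
eta_s = 0.6165

0.6165


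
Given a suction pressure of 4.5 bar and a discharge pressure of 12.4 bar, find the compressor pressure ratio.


PR = P_high / P_low
PR = 12.4 / 4.5
PR = 2.756

2.756


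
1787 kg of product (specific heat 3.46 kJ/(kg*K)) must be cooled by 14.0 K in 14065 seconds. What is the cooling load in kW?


Q = m * cp * dT / t
Q = 1787 * 3.46 * 14.0 / 14065
Q = 6.154 kW

6.154


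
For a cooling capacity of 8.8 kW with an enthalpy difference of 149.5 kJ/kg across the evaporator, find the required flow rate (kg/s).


m_dot = Q / dh
m_dot = 8.8 / 149.5
m_dot = 0.0589 kg/s

0.0589


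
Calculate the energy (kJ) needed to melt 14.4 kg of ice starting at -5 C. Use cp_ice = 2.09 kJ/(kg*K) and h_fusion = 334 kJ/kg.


Sensible heat = cp * dT = 2.09 * 5 = 10.45 kJ/kg
Total per kg = 10.45 + 334 = 344.45 kJ/kg
Q = m * total = 14.4 * 344.45
Q = 4960.1 kJ

4960.1


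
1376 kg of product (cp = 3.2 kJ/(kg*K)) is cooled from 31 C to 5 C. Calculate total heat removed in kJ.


dT = 31 - (5) = 26 K
Q = m * cp * dT = 1376 * 3.2 * 26
Q = 114483 kJ

114483


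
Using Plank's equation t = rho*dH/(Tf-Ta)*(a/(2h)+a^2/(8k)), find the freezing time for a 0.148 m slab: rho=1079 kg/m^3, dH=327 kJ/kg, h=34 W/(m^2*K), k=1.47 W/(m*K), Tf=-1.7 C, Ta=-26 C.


dT = -1.7 - (-26) = 24.3 K
term1 = a/(2h) = 0.148/(2*34) = 0.002176470588
term2 = a^2/(8k) = 0.148^2/(8*1.47) = 0.001862585034
t = rho*dH*1000/dT * (term1 + term2)
t = 1079*327*1000/24.3 * (0.002176470588 + 0.001862585034)
t = 58647 s

58647


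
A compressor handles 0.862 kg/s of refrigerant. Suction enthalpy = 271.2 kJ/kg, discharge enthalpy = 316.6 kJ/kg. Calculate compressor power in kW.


dh = 316.6 - 271.2 = 45.4 kJ/kg
W = m_dot * dh = 0.862 * 45.4 = 39.13 kW

39.13


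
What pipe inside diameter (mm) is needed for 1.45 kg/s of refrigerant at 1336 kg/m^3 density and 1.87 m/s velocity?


A = m_dot / (rho * v) = 1.45 / (1336 * 1.87) = 0.0005803900221 m^2
d = sqrt(4*A/pi) * 1000
d = 27.2 mm

27.2


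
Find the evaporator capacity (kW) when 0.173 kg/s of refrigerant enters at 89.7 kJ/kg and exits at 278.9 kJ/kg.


dh = 278.9 - 89.7 = 189.2 kJ/kg
Q_evap = m_dot * dh = 0.173 * 189.2
Q_evap = 32.73 kW

32.73


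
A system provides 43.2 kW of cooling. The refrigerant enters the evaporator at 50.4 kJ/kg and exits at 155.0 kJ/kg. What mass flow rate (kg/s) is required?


dh = 155.0 - 50.4 = 104.6 kJ/kg
m_dot = Q / dh = 43.2 / 104.6 = 0.413 kg/s

0.413


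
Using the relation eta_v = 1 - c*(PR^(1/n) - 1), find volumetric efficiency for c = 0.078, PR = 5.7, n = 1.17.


PR^(1/n) = 5.7^(1/1.17) = 4.42636156
eta_v = 1 - 0.078 * (4.42636156 - 1)
eta_v = 0.7327

0.7327


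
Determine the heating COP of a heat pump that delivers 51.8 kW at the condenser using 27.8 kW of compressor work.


COP_hp = Q_cond / W
COP_hp = 51.8 / 27.8
COP_hp = 1.863

1.863
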